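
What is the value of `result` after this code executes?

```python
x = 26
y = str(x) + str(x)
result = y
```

x = 26; y = '2626'; result = '2626'

'2626'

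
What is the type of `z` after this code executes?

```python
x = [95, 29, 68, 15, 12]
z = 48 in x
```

'in' operator returns bool

bool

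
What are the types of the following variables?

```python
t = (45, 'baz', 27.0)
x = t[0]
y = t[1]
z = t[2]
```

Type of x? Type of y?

tuple[0] is int; tuple[1] is str

int, str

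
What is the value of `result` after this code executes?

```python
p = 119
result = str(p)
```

p = 119; result = '119'

'119'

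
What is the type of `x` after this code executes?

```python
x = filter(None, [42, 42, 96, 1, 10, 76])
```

filter() returns a filter object

filter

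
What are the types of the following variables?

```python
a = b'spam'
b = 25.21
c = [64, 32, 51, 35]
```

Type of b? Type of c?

b is assigned a number with a decimal point, so it is a float; c is assigned a list literal (square brackets)

float, list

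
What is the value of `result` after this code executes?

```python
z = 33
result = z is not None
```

z = 33; result = True

True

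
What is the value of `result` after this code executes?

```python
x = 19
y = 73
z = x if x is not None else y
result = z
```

x = 19; y = 73; z = 19; result = 19

19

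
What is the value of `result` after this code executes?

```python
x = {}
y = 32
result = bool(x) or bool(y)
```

x = {}; y = 32; result = True

True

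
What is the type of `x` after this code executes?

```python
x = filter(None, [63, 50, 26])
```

filter() returns a filter object

filter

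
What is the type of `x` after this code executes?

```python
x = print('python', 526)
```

print() returns None

NoneType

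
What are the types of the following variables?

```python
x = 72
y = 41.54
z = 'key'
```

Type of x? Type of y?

x is assigned a bare integer (no decimal point), so it is an int; y is assigned a number with a decimal point, so it is a float

int, float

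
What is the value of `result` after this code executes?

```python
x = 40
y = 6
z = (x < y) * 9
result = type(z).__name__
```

x is int; y is int; z is int; result = 'int'

'int'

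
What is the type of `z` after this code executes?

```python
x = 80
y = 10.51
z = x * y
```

int * float = float

float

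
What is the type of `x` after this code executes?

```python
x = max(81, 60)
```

max() of ints returns int

int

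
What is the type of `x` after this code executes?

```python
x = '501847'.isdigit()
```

str.isdigit() returns bool

bool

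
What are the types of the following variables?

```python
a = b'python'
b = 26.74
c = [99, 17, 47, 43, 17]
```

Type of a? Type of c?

a is assigned a bytes literal (b'...' prefix); c is assigned a list literal (square brackets)

bytes, list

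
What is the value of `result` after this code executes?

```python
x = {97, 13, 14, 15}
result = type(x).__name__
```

x is set; result = 'set'

'set'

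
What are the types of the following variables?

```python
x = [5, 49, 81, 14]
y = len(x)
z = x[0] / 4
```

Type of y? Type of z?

len() returns int; int / int = float

int, float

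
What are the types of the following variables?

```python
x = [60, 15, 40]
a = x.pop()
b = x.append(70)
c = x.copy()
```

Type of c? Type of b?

copy() returns list; append() returns None

list, NoneType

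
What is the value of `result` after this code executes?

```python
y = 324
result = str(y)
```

y = 324; result = '324'

'324'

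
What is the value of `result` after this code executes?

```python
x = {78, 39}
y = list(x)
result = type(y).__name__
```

x is set; y is list; result = 'list'

'list'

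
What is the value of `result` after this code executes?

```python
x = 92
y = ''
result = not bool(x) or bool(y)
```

x = 92; y = ''; result = False

False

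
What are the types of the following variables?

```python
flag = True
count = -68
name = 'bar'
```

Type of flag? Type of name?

flag is assigned the constant True, which has type bool; name is assigned a quoted string literal, so it is a str

bool, str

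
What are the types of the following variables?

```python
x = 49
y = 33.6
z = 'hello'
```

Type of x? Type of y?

x is assigned a bare integer (no decimal point), so it is an int; y is assigned a number with a decimal point, so it is a float

int, float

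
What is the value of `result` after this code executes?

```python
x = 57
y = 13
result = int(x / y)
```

x = 57; y = 13; result = 4

4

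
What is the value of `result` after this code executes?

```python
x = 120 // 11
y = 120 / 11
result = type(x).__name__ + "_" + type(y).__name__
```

x is int; y is float; result = 'int_float'

'int_float'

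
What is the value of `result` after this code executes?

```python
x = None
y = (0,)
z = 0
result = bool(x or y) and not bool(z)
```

x = None; y = (0,); z = 0; result = True

True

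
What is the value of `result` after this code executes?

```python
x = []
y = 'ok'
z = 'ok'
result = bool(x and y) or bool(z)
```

x = []; y = 'ok'; z = 'ok'; result = True

True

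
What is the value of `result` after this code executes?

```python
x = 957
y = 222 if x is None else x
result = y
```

x = 957; y = 957; result = 957

957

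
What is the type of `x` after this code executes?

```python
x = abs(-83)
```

abs() of int returns int

int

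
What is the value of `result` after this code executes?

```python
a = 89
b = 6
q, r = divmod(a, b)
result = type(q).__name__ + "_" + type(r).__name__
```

a is int; b is int; q is int; r is int; result = 'int_int'

'int_int'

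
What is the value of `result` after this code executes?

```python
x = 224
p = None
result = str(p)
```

x = 224; p = None; result = 'None'

'None'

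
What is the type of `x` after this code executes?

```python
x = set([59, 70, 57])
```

set() constructor returns set

set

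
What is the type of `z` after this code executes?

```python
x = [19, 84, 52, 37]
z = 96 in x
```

'in' operator returns bool

bool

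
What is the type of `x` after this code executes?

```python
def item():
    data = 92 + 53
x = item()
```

Function without return returns None

NoneType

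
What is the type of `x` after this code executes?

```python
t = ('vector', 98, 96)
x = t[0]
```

Index 0 of tuple is a str literal

str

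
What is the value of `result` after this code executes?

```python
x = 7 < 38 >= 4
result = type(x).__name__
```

x is bool; result = 'bool'

'bool'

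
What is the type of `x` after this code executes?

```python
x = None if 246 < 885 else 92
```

246 < 885 is True, so the if branch is taken

NoneType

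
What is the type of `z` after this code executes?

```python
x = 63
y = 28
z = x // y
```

int // int = int

int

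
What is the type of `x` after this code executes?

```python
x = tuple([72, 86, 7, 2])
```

tuple() constructor returns tuple

tuple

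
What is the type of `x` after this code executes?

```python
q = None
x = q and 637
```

'and' returns first falsy value (None)

NoneType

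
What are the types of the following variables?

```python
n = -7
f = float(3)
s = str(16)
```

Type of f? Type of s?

f is assigned the result of calling float(), which returns a float; s is assigned the result of calling str(), which returns a str

float, str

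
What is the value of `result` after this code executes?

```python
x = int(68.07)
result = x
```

x = 68; result = 68

68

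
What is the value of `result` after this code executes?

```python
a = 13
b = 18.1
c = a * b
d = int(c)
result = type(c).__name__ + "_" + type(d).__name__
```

a is int; b is float; c is float; d is int; result = 'float_int'

'float_int'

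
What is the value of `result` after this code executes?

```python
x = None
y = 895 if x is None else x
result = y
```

x = None; y = 895; result = 895

895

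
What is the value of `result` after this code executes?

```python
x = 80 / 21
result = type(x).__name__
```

x is float; result = 'float'

'float'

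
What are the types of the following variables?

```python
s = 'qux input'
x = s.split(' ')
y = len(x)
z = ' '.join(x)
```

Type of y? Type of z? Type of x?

len() returns int; str.join() returns str; str.split() returns list

int, str, list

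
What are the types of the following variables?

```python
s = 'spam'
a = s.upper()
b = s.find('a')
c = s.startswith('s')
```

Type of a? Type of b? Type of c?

upper() returns str; find() returns int; startswith() returns bool

str, int, bool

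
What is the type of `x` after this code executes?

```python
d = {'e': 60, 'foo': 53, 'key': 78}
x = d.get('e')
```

dict.get() returns value type when found

int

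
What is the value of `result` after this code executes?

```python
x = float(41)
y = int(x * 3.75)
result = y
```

x = 41.0; y = 153; result = 153

153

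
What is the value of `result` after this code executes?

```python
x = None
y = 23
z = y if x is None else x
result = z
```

x = None; y = 23; z = 23; result = 23

23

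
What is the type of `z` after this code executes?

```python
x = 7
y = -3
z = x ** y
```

int ** negative = float

float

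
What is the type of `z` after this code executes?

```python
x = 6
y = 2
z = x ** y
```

positive int ** positive int = int

int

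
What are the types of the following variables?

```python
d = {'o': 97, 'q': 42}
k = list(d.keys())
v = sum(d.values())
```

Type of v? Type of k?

sum of ints is int; list() converts to list

int, list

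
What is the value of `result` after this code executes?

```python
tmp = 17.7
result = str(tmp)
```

tmp = 17.7; result = '17.7'

'17.7'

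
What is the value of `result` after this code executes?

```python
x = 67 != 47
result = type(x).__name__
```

x is bool; result = 'bool'

'bool'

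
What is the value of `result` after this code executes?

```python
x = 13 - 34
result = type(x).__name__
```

x is int; result = 'int'

'int'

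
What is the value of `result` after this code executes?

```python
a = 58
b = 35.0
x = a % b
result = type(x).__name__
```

a is int; b is float; x is float; result = 'float'

'float'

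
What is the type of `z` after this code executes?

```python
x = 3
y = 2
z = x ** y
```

positive int ** positive int = int

int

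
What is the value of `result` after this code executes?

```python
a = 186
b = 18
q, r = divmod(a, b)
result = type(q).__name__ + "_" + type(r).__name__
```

a is int; b is int; q is int; r is int; result = 'int_int'

'int_int'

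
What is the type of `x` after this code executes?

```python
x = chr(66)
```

chr() returns str (single char)

str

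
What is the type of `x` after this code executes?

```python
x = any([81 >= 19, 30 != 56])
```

any() returns bool

bool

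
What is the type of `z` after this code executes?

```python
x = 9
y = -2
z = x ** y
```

int ** negative = float

float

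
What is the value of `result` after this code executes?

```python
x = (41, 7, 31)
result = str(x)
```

x = (41, 7, 31); result = '(41, 7, 31)'

'(41, 7, 31)'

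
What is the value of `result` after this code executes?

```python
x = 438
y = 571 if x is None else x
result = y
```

x = 438; y = 438; result = 438

438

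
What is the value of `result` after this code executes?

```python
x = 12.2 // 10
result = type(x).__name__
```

x is float; result = 'float'

'float'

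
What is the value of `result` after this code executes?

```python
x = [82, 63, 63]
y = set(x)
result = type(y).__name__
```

x is list; y is set; result = 'set'

'set'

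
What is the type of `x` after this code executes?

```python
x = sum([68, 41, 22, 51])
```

sum() of ints returns int

int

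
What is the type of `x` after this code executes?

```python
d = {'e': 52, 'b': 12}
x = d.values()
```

.values() returns dict_values view

dict_values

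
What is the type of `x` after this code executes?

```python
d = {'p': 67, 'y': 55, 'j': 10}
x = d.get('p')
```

dict.get() returns value type when found

int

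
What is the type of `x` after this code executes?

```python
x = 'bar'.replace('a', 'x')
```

str.replace() returns str

str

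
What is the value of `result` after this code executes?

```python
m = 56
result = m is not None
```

m = 56; result = True

True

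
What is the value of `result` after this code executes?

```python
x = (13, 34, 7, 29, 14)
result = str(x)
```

x = (13, 34, 7, 29, 14); result = '(13, 34, 7, 29, 14)'

'(13, 34, 7, 29, 14)'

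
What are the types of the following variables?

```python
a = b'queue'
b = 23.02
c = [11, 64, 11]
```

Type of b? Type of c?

b is assigned a number with a decimal point, so it is a float; c is assigned a list literal (square brackets)

float, list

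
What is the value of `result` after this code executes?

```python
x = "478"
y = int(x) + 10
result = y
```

x = '478'; y = 488; result = 488

488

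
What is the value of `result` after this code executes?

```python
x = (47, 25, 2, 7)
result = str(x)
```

x = (47, 25, 2, 7); result = '(47, 25, 2, 7)'

'(47, 25, 2, 7)'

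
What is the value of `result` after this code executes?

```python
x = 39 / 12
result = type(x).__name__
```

x is float; result = 'float'

'float'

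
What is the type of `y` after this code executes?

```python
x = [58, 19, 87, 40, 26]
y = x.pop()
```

list.pop() returns the popped element

int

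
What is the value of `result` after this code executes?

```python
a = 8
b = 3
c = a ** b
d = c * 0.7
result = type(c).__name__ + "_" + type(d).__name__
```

a is int; b is int; c is int; d is float; result = 'int_float'

'int_float'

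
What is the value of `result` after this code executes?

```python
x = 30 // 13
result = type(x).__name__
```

x is int; result = 'int'

'int'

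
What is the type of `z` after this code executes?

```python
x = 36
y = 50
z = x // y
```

int // int = int

int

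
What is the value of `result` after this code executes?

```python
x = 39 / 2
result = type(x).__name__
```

x is float; result = 'float'

'float'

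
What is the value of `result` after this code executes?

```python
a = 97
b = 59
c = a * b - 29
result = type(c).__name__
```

a is int; b is int; c is int; result = 'int'

'int'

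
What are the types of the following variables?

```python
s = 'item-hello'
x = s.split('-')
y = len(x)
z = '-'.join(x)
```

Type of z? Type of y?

str.join() returns str; len() returns int

str, int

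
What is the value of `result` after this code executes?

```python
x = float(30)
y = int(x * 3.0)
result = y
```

x = 30.0; y = 90; result = 90

90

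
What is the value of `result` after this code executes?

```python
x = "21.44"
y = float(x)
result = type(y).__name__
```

x is str; y is float; result = 'float'

'float'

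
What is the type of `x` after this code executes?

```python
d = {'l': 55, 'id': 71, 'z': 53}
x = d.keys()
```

.keys() returns dict_keys view

dict_keys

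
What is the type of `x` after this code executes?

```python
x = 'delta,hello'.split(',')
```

str.split() returns list

list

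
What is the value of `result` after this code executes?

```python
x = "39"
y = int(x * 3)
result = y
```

x = '39'; y = 393939; result = 393939

393939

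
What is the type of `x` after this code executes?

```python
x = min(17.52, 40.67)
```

min() of floats returns float

float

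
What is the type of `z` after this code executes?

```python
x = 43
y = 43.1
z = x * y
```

int * float = float

float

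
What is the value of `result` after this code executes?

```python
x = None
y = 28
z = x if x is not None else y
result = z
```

x = None; y = 28; z = 28; result = 28

28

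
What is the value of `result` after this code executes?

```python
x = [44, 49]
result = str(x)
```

x = [44, 49]; result = '[44, 49]'

'[44, 49]'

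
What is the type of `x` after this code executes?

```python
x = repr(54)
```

repr() returns str

str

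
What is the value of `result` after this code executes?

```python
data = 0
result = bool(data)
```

data = 0; result = False

False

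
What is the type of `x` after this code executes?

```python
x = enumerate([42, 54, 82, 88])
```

enumerate() returns an enumerate object

enumerate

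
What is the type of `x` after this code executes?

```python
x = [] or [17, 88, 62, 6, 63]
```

'or' returns first truthy value (list)

list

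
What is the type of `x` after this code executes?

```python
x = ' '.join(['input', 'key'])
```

str.join() returns str

str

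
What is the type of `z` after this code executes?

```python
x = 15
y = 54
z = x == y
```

Equality comparison returns bool

bool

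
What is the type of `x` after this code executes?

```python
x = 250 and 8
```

'and' with truthy values returns last operand (int)

int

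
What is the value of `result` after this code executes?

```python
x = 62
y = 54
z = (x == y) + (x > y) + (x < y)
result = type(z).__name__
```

x is int; y is int; z is int; result = 'int'

'int'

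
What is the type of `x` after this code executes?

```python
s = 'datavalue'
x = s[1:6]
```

Slicing a str returns str

str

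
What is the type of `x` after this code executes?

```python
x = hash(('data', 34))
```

hash() returns int

int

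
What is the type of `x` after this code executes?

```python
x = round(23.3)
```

round() with no decimal places returns int

int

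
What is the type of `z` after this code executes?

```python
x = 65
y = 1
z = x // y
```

int // int = int

int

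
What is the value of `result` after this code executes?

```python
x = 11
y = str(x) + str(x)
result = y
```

x = 11; y = '1111'; result = '1111'

'1111'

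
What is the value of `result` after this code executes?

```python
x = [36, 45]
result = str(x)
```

x = [36, 45]; result = '[36, 45]'

'[36, 45]'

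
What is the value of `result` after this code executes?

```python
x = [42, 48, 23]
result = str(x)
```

x = [42, 48, 23]; result = '[42, 48, 23]'

'[42, 48, 23]'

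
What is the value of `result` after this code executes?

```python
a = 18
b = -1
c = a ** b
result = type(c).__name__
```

a is int; b is int; c is float; result = 'float'

'float'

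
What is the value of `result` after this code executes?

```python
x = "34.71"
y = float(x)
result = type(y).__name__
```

x is str; y is float; result = 'float'

'float'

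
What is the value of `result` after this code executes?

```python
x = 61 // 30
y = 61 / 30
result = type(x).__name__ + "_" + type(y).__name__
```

x is int; y is float; result = 'int_float'

'int_float'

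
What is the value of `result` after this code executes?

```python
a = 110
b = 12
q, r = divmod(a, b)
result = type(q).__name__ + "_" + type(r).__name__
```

a is int; b is int; q is int; r is int; result = 'int_int'

'int_int'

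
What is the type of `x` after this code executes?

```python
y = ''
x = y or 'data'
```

'or' returns first truthy value (str)

str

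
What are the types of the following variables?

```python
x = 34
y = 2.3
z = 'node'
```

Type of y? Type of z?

y is assigned a number with a decimal point, so it is a float; z is assigned a quoted string literal, so it is a str

float, str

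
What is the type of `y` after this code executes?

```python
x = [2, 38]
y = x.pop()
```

list.pop() returns the popped element

int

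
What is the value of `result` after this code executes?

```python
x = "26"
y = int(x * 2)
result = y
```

x = '26'; y = 2626; result = 2626

2626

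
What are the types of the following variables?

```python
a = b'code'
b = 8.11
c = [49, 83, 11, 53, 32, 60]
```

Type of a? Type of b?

a is assigned a bytes literal (b'...' prefix); b is assigned a number with a decimal point, so it is a float

bytes, float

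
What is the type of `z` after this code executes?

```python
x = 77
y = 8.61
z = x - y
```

int - float = float

float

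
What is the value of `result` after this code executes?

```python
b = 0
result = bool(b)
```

b = 0; result = False

False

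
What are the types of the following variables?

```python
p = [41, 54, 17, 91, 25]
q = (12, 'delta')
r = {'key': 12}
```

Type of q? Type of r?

q is assigned a tuple (parenthesized, comma-separated values); r is assigned a dict literal ({key: value})

tuple, dict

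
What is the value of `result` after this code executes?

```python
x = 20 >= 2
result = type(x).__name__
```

x is bool; result = 'bool'

'bool'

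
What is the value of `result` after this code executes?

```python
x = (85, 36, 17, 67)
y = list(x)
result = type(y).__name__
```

x is tuple; y is list; result = 'list'

'list'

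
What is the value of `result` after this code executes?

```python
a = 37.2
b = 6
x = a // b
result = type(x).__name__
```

a is float; b is int; x is float; result = 'float'

'float'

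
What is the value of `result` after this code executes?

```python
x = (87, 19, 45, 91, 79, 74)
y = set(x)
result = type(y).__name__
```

x is tuple; y is set; result = 'set'

'set'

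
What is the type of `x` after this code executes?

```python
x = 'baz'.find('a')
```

str.find() returns int index

int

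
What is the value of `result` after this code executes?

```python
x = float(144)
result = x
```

x = 144.0; result = 144.0

144.0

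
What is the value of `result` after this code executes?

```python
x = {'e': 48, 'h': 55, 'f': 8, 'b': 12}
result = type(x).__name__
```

x is dict; result = 'dict'

'dict'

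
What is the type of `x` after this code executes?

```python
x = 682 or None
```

'or' returns first truthy value

int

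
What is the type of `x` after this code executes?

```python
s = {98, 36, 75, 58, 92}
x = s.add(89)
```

set.add() returns None (mutates in place)

NoneType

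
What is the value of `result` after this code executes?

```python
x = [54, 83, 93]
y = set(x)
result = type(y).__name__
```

x is list; y is set; result = 'set'

'set'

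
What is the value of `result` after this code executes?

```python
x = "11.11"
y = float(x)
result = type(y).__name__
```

x is str; y is float; result = 'float'

'float'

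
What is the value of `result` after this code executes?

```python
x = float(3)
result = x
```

x = 3.0; result = 3.0

3.0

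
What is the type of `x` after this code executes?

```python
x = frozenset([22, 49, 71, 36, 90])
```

frozenset() returns frozenset

frozenset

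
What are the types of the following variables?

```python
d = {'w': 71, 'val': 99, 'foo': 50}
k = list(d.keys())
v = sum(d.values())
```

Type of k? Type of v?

list() converts to list; sum of ints is int

list, int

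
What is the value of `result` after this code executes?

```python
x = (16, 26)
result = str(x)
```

x = (16, 26); result = '(16, 26)'

'(16, 26)'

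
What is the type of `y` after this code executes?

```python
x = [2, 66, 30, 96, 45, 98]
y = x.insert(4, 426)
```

list.insert() returns None

NoneType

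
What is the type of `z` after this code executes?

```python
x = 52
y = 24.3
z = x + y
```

int + float = float

float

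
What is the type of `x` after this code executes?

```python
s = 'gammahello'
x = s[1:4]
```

Slicing a str returns str

str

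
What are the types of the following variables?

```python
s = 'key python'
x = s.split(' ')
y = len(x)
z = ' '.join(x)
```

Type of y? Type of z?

len() returns int; str.join() returns str

int, str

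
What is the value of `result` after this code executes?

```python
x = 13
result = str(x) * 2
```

x = 13; result = '1313'

'1313'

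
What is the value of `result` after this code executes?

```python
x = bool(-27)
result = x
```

x = True; result = True

True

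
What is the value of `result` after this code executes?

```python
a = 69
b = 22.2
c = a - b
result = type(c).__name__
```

a is int; b is float; c is float; result = 'float'

'float'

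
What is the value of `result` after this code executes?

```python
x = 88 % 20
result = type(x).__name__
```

x is int; result = 'int'

'int'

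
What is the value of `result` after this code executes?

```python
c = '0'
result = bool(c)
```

c = '0'; result = True

True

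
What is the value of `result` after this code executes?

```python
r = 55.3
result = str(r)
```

r = 55.3; result = '55.3'

'55.3'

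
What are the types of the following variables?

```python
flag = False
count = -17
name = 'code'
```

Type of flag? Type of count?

flag is assigned the constant False, which has type bool; count is assigned a bare integer (no decimal point), so it is an int

bool, int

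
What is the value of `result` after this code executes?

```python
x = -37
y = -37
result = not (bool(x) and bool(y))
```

x = -37; y = -37; result = False

False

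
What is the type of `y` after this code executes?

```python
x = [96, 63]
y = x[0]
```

Indexing list[int] returns int

int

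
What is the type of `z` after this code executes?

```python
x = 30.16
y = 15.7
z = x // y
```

float // float = float

float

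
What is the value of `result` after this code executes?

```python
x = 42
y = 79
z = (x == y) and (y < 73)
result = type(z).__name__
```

x is int; y is int; z is bool; result = 'bool'

'bool'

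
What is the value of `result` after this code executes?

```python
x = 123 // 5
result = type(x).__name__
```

x is int; result = 'int'

'int'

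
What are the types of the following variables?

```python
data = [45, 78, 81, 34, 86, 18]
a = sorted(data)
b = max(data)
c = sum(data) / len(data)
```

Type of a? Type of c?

sorted() returns list; int / int = float

list, float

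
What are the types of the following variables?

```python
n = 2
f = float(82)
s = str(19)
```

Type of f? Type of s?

f is assigned the result of calling float(), which returns a float; s is assigned the result of calling str(), which returns a str

float, str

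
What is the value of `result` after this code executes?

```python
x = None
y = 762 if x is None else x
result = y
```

x = None; y = 762; result = 762

762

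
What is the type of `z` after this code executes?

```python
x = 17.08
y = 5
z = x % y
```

float % int = float

float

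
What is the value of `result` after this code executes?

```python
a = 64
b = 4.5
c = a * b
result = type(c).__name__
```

a is int; b is float; c is float; result = 'float'

'float'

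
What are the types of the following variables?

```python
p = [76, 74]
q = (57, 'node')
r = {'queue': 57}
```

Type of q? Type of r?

q is assigned a tuple (parenthesized, comma-separated values); r is assigned a dict literal ({key: value})

tuple, dict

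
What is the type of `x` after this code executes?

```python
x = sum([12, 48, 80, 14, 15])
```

sum() of ints returns int

int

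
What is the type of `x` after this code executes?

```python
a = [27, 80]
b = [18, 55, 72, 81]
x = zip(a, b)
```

zip() returns a zip object

zip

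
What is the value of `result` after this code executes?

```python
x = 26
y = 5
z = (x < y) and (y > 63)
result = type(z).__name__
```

x is int; y is int; z is bool; result = 'bool'

'bool'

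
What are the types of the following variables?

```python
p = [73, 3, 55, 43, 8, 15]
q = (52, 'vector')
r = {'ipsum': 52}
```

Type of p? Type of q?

p is assigned a list literal (square brackets); q is assigned a tuple (parenthesized, comma-separated values)

list, tuple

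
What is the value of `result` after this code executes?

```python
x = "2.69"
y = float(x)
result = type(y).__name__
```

x is str; y is float; result = 'float'

'float'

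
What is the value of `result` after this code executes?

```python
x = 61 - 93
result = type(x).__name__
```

x is int; result = 'int'

'int'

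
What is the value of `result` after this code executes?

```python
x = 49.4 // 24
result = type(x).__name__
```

x is float; result = 'float'

'float'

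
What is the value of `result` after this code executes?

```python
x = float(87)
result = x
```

x = 87.0; result = 87.0

87.0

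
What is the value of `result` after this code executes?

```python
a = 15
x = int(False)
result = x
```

a = 15; x = 0; result = 0

0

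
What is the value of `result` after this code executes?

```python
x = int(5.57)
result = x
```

x = 5; result = 5

5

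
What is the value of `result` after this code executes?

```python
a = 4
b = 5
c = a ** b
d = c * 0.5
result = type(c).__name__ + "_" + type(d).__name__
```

a is int; b is int; c is int; d is float; result = 'int_float'

'int_float'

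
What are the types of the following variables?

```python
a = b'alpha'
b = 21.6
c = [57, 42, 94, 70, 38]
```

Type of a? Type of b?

a is assigned a bytes literal (b'...' prefix); b is assigned a number with a decimal point, so it is a float

bytes, float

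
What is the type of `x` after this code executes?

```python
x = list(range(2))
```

list(range()) returns list

list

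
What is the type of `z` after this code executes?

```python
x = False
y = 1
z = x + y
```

bool + int = int (bool is subclass of int)

int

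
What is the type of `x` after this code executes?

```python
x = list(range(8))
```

list(range()) returns list

list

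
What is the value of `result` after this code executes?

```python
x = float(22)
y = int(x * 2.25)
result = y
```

x = 22.0; y = 49; result = 49

49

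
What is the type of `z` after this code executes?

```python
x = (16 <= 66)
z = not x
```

'not' returns bool

bool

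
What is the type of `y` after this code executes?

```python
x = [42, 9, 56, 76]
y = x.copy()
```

list.copy() returns list

list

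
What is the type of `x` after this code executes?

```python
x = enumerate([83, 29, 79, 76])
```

enumerate() returns an enumerate object

enumerate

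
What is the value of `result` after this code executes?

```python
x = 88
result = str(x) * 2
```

x = 88; result = '8888'

'8888'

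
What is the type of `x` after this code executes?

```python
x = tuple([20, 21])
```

tuple() constructor returns tuple

tuple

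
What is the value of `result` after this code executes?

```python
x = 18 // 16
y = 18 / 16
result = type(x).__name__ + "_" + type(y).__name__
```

x is int; y is float; result = 'int_float'

'int_float'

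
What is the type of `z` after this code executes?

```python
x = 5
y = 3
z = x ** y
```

positive int ** positive int = int

int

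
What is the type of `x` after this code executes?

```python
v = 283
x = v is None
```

'is' comparison returns bool

bool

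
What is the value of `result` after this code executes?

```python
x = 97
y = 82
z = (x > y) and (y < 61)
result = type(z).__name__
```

x is int; y is int; z is bool; result = 'bool'

'bool'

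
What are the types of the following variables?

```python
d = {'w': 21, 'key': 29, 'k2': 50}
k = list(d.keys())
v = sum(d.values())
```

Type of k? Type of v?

list() converts to list; sum of ints is int

list, int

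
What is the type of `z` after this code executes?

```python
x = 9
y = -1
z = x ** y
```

int ** negative = float

float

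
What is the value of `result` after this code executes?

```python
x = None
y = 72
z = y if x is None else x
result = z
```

x = None; y = 72; z = 72; result = 72

72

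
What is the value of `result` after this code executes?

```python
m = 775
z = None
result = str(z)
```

m = 775; z = None; result = 'None'

'None'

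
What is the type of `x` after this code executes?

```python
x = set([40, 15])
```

set() constructor returns set

set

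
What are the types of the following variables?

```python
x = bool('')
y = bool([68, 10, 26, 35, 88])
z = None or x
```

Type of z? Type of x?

None or bool returns the bool; bool() returns bool

bool, bool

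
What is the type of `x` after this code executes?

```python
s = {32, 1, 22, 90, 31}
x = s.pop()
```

Popping from set[int] returns int

int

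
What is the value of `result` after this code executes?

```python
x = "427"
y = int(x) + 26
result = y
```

x = '427'; y = 453; result = 453

453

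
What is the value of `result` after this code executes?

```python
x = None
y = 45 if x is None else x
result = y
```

x = None; y = 45; result = 45

45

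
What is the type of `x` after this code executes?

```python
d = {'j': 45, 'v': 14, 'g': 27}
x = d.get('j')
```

dict.get() returns value type when found

int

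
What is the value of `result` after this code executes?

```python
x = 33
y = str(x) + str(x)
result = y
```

x = 33; y = '3333'; result = '3333'

'3333'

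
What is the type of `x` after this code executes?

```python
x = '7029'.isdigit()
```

str.isdigit() returns bool

bool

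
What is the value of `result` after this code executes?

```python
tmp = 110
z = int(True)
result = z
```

tmp = 110; z = 1; result = 1

1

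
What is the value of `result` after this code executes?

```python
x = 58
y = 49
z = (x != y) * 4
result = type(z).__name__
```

x is int; y is int; z is int; result = 'int'

'int'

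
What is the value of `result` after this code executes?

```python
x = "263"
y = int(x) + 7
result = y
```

x = '263'; y = 270; result = 270

270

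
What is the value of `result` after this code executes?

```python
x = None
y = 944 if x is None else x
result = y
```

x = None; y = 944; result = 944

944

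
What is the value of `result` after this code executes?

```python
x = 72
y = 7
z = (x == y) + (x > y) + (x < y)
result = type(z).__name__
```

x is int; y is int; z is int; result = 'int'

'int'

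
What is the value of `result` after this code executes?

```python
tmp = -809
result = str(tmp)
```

tmp = -809; result = '-809'

'-809'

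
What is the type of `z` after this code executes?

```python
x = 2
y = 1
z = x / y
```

int / int = float

float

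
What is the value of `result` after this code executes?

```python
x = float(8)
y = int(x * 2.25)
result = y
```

x = 8.0; y = 18; result = 18

18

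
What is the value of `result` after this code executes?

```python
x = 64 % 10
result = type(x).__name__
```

x is int; result = 'int'

'int'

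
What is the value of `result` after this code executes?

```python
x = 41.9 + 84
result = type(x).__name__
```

x is float; result = 'float'

'float'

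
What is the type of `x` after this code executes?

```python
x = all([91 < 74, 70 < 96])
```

all() returns bool

bool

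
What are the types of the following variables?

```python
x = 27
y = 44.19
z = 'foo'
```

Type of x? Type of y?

x is assigned a bare integer (no decimal point), so it is an int; y is assigned a number with a decimal point, so it is a float

int, float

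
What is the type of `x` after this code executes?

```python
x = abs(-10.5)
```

abs() of float returns float

float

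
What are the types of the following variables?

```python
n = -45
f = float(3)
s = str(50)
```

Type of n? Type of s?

n is assigned a bare integer (no decimal point), so it is an int; s is assigned the result of calling str(), which returns a str

int, str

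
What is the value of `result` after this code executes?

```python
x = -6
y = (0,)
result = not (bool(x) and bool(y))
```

x = -6; y = (0,); result = False

False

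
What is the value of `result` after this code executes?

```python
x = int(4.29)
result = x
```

x = 4; result = 4

4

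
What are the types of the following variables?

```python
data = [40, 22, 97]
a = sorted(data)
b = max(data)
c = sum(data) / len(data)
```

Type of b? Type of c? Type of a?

max of ints returns int; int / int = float; sorted() returns list

int, float, list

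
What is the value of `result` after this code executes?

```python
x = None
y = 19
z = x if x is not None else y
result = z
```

x = None; y = 19; z = 19; result = 19

19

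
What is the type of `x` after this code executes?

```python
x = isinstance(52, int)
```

isinstance() returns bool

bool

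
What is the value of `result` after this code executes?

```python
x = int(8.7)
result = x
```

x = 8; result = 8

8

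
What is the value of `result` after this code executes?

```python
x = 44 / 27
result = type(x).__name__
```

x is float; result = 'float'

'float'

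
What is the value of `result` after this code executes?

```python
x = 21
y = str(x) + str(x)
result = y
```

x = 21; y = '2121'; result = '2121'

'2121'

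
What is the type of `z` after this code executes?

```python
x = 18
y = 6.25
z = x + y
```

int + float = float

float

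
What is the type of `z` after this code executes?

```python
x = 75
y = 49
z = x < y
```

Comparison returns bool

bool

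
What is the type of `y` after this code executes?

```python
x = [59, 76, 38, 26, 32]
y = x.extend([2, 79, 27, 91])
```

list.extend() returns None

NoneType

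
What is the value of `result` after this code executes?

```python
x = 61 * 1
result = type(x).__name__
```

x is int; result = 'int'

'int'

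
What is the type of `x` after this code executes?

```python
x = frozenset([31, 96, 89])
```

frozenset() returns frozenset

frozenset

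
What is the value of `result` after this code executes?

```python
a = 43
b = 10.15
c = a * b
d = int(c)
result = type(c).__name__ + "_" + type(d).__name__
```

a is int; b is float; c is float; d is int; result = 'float_int'

'float_int'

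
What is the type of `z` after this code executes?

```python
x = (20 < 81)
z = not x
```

'not' returns bool

bool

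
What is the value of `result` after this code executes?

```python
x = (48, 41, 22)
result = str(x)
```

x = (48, 41, 22); result = '(48, 41, 22)'

'(48, 41, 22)'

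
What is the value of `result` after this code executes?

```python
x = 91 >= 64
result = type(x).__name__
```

x is bool; result = 'bool'

'bool'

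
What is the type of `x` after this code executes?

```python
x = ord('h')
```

ord() returns int (code point)

int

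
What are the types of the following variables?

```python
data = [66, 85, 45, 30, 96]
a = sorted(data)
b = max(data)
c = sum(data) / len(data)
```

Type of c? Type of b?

int / int = float; max of ints returns int

float, int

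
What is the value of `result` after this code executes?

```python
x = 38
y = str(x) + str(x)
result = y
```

x = 38; y = '3838'; result = '3838'

'3838'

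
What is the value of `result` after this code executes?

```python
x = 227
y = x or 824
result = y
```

x = 227; y = 227; result = 227

227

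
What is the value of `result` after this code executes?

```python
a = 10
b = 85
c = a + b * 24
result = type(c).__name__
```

a is int; b is int; c is int; result = 'int'

'int'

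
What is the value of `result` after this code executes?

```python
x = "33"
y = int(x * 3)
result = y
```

x = '33'; y = 333333; result = 333333

333333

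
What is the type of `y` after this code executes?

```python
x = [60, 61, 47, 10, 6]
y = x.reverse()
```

list.reverse() returns None

NoneType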